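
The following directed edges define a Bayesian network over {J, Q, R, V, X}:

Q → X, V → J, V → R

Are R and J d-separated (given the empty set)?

No

The only undirected path from R to J is:
Path 1: R ← V → J
  V is a fork and V is not conditioned on — no node blocks this path, so it is active.
At least one path is unblocked, so d-separation fails.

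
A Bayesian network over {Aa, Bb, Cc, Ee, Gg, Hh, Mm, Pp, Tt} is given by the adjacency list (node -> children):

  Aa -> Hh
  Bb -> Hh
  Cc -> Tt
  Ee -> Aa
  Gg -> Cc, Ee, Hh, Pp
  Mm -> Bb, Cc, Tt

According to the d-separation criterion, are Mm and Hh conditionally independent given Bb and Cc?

No

Enumerating the 5 paths from Mm to Hh and testing each for blocking by {Bb, Cc}:
Path 1: Mm → Tt ← Cc ← Gg → Hh
  Tt is a collider here and neither Tt nor any of its descendants is conditioned on, so the collider stays closed — the path is blocked at Tt.
Path 2: Mm → Tt ← Cc ← Gg → Ee → Aa → Hh
  Tt is a collider here and neither Tt nor any of its descendants is conditioned on, so the collider stays closed — the path is blocked at Tt.
Path 3: Mm → Bb → Hh
  Bb is a chain here and Bb is conditioned on, so the path is blocked at Bb.
Path 4: Mm → Cc ← Gg → Hh
  Cc is a collider and Cc is conditioned on, which opens it; Gg is a fork and Gg is not conditioned on — no node blocks this path, so it is active.
Path 5: Mm → Cc ← Gg → Ee → Aa → Hh
  Cc is a collider and Cc is conditioned on, which opens it; Gg is a fork and Gg is not conditioned on; Ee is a chain and Ee is not conditioned on; Aa is a chain and Aa is not conditioned on — no node blocks this path, so it is active.
Because an active path exists, Mm and Hh are not d-separated.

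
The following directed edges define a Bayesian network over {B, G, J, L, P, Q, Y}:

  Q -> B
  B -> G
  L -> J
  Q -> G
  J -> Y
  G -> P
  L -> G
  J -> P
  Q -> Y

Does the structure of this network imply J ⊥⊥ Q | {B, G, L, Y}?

No

5 paths connect J and Q; each must be blocked for d-separation to hold:
Path 1: J ← L → G ← Q
  L is a fork here and L is conditioned on, so the path is blocked at L.
Path 2: J ← L → G ← B ← Q
  L is a fork here and L is conditioned on, so the path is blocked at L.
Path 3: J → P ← G ← Q
  P is a collider here and neither P nor any of its descendants is conditioned on, so the collider stays closed — the path is blocked at P.
Path 4: J → P ← G ← B ← Q
  P is a collider here and neither P nor any of its descendants is conditioned on, so the collider stays closed — the path is blocked at P.
Path 5: J → Y ← Q
  Y is a collider and Y is conditioned on, which opens it — no node blocks this path, so it is active.
Because an active path exists, J and Q are not d-separated.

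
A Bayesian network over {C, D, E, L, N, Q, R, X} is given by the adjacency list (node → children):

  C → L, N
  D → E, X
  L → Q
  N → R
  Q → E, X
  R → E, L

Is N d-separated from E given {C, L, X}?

No

We examine all 6 paths between N and E:
  1. N ← C → L → Q → X ← D → E — C:fork[blocks]; L:chain[blocks]; Q:chain[open]; X:collider[open]; D:fork[open] ⇒ blocked
  2. N ← C → L → Q → E — C:fork[blocks]; L:chain[blocks]; Q:chain[open] ⇒ blocked
  3. N ← C → L ← R → E — C:fork[blocks]; L:collider[open]; R:fork[open] ⇒ blocked
  4. N → R → L → Q → X ← D → E — R:chain[open]; L:chain[blocks]; Q:chain[open]; X:collider[open]; D:fork[open] ⇒ blocked
  5. N → R → L → Q → E — R:chain[open]; L:chain[blocks]; Q:chain[open] ⇒ blocked
  6. N → R → E — R:chain[open] ⇒ active
At least one path is unblocked, so d-separation fails.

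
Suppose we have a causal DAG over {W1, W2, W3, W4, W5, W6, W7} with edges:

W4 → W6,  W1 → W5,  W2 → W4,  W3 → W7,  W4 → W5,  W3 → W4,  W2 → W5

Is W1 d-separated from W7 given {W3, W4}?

Yes

2 paths connect W1 and W7; each must be blocked for d-separation to hold:
Path 1: W1 → W5 ← W4 ← W3 → W7
  W5 is a collider here and neither W5 nor any of its descendants is conditioned on, so the collider stays closed — the path is blocked at W5.
Path 2: W1 → W5 ← W2 → W4 ← W3 → W7
  W5 is a collider here and neither W5 nor any of its descendants is conditioned on, so the collider stays closed — the path is blocked at W5.
Every path is blocked, so W1 and W7 are d-separated given {W3, W4}.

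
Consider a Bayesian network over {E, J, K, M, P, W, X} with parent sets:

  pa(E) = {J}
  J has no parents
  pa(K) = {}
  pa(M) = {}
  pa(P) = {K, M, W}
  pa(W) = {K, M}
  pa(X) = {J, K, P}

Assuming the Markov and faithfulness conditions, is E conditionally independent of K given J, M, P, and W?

We examine all 4 paths between E and K:
  1. E ← J → X ← P ← M → W ← K — J:fork[blocks]; X:collider[blocks]; P:chain[blocks]; M:fork[blocks]; W:collider[open] ⇒ blocked
  2. E ← J → X ← P ← W ← K — J:fork[blocks]; X:collider[blocks]; P:chain[blocks]; W:chain[blocks] ⇒ blocked
  3. E ← J → X ← P ← K — J:fork[blocks]; X:collider[blocks]; P:chain[blocks] ⇒ blocked
  4. E ← J → X ← K — J:fork[blocks]; X:collider[blocks] ⇒ blocked
Since every path is blocked, d-separation holds.

Yes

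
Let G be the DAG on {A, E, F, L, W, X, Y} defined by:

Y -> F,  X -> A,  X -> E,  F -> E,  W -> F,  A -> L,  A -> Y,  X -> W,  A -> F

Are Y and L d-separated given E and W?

No — Y and L are not d-separated given {E, W}.

We examine all 4 paths between Y and L:
Path 1: Y → F ← W ← X → A → L
  W is a chain here and W is conditioned on, so the path is blocked at W.
Path 2: Y → F → E ← X → A → L
  F is a chain and F is not conditioned on; E is a collider and E is conditioned on, which opens it; X is a fork and X is not conditioned on; A is a chain and A is not conditioned on — no node blocks this path, so it is active.
Path 3: Y → F ← A → L
  F is a collider and its descendant E is conditioned on, which opens it; A is a fork and A is not conditioned on — no node blocks this path, so it is active.
Path 4: Y ← A → L
  A is a fork and A is not conditioned on — no node blocks this path, so it is active.
At least one path is unblocked, so d-separation fails.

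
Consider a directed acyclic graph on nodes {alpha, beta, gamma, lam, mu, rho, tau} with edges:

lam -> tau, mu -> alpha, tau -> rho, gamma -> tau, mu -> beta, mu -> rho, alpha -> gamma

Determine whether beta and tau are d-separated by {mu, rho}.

Enumerating the 2 paths from beta to tau and testing each for blocking by {mu, rho}:
Path 1: beta ← mu → alpha → gamma → tau
  mu is a fork here and mu is conditioned on, so the path is blocked at mu.
Path 2: beta ← mu → rho ← tau
  mu is a fork here and mu is conditioned on, so the path is blocked at mu.
Since every path is blocked, d-separation holds.

Yes — beta and tau are d-separated given {mu, rho}.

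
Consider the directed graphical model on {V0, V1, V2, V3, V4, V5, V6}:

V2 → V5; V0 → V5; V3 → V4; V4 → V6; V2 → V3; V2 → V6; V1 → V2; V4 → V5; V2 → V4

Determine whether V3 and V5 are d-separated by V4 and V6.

There are 6 undirected paths between V3 and V5; checking each against the conditioning set {V4, V6}:
Path 1: V3 → V4 → V5
  V4 is a chain here and V4 is conditioned on, so the path is blocked at V4.
Path 2: V3 → V4 ← V2 → V5
  V4 is a collider and V4 is conditioned on, which opens it; V2 is a fork and V2 is not conditioned on — no node blocks this path, so it is active.
Path 3: V3 → V4 → V6 ← V2 → V5
  V4 is a chain here and V4 is conditioned on, so the path is blocked at V4.
Path 4: V3 ← V2 → V4 → V5
  V4 is a chain here and V4 is conditioned on, so the path is blocked at V4.
Path 5: V3 ← V2 → V5
  V2 is a fork and V2 is not conditioned on — no node blocks this path, so it is active.
Path 6: V3 ← V2 → V6 ← V4 → V5
  V4 is a fork here and V4 is conditioned on, so the path is blocked at V4.
Since the path V3 → V4 ← V2 → V5 is active, V3 and V5 are not d-separated given {V4, V6}.

No — V3 and V5 are not d-separated given {V4, V6}.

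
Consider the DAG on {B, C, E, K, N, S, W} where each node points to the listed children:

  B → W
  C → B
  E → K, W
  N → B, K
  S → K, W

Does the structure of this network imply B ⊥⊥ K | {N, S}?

We examine all 3 paths between B and K:
Path 1: B → W ← E → K
  W is a collider here and neither W nor any of its descendants is conditioned on, so the collider stays closed — the path is blocked at W.
Path 2: B → W ← S → K
  W is a collider here and neither W nor any of its descendants is conditioned on, so the collider stays closed — the path is blocked at W.
Path 3: B ← N → K
  N is a fork here and N is conditioned on, so the path is blocked at N.
All paths are blocked; B ⊥ K | {N, S} holds.

Yes — B and K are d-separated given {N, S}.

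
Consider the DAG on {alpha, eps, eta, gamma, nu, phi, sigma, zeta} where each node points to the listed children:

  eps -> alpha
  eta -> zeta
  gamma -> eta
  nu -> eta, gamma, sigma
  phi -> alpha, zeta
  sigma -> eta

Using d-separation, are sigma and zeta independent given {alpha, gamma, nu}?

3 paths connect sigma and zeta; each must be blocked for d-separation to hold:
  1. sigma ← nu → gamma → eta → zeta — nu:fork[blocks]; gamma:chain[blocks]; eta:chain[open] ⇒ blocked
  2. sigma ← nu → eta → zeta — nu:fork[blocks]; eta:chain[open] ⇒ blocked
  3. sigma → eta → zeta — eta:chain[open] ⇒ active
At least one path is unblocked, so d-separation fails.

No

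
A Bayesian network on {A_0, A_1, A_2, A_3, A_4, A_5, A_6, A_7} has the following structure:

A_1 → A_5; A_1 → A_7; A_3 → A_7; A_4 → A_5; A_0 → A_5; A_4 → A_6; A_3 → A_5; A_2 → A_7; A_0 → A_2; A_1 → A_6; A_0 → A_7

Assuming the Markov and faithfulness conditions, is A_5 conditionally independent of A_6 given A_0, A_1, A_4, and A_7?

There are 5 undirected paths between A_5 and A_6; checking each against the conditioning set {A_0, A_1, A_4, A_7}:
  1. A_5 ← A_0 → A_2 → A_7 ← A_1 → A_6 — A_0:fork[blocks]; A_2:chain[open]; A_7:collider[open]; A_1:fork[blocks] ⇒ blocked
  2. A_5 ← A_0 → A_7 ← A_1 → A_6 — A_0:fork[blocks]; A_7:collider[open]; A_1:fork[blocks] ⇒ blocked
  3. A_5 ← A_1 → A_6 — A_1:fork[blocks] ⇒ blocked
  4. A_5 ← A_3 → A_7 ← A_1 → A_6 — A_3:fork[open]; A_7:collider[open]; A_1:fork[blocks] ⇒ blocked
  5. A_5 ← A_4 → A_6 — A_4:fork[blocks] ⇒ blocked
Every path is blocked, so A_5 and A_6 are d-separated given {A_0, A_1, A_4, A_7}.

Yes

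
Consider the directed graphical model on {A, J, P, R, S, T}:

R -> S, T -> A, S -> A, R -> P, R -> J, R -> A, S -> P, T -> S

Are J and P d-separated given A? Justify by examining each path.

Enumerating the 4 paths from J to P and testing each for blocking by {A}:
  1. J ← R → A ← S → P — R:fork[open]; A:collider[open]; S:fork[open] ⇒ active
  2. J ← R → A ← T → S → P — R:fork[open]; A:collider[open]; T:fork[open]; S:chain[open] ⇒ active
  3. J ← R → P — R:fork[open] ⇒ active
  4. J ← R → S → P — R:fork[open]; S:chain[open] ⇒ active
Because an active path exists, J and P are not d-separated.

No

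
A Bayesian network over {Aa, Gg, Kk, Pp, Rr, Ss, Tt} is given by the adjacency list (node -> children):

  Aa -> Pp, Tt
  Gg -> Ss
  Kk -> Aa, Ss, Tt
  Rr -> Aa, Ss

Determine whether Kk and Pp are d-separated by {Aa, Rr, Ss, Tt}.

We examine all 3 paths between Kk and Pp:
Path 1: Kk → Aa → Pp
  Aa is a chain here and Aa is conditioned on, so the path is blocked at Aa.
Path 2: Kk → Tt ← Aa → Pp
  Aa is a fork here and Aa is conditioned on, so the path is blocked at Aa.
Path 3: Kk → Ss ← Rr → Aa → Pp
  Rr is a fork here and Rr is conditioned on, so the path is blocked at Rr.
All paths are blocked; Kk ⊥ Pp | {Aa, Rr, Ss, Tt} holds.

Yes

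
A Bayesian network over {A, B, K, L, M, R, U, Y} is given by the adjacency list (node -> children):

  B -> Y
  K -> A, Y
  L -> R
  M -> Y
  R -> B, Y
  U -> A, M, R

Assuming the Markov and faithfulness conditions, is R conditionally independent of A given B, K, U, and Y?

Enumerating the 6 paths from R to A and testing each for blocking by {B, K, U, Y}:
  1. R → Y ← M ← U → A — Y:collider[open]; M:chain[open]; U:fork[blocks] ⇒ blocked
  2. R → Y ← K → A — Y:collider[open]; K:fork[blocks] ⇒ blocked
  3. R ← U → A — U:fork[blocks] ⇒ blocked
  4. R ← U → M → Y ← K → A — U:fork[blocks]; M:chain[open]; Y:collider[open]; K:fork[blocks] ⇒ blocked
  5. R → B → Y ← M ← U → A — B:chain[blocks]; Y:collider[open]; M:chain[open]; U:fork[blocks] ⇒ blocked
  6. R → B → Y ← K → A — B:chain[blocks]; Y:collider[open]; K:fork[blocks] ⇒ blocked
All paths are blocked; R ⊥ A | {B, K, U, Y} holds.

Yes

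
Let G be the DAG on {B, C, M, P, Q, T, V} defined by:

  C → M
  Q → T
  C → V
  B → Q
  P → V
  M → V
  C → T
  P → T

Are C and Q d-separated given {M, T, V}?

Enumerating the 3 paths from C to Q and testing each for blocking by {M, T, V}:
  1. C → T ← Q — T:collider[open] ⇒ active
  2. C → M → V ← P → T ← Q — M:chain[blocks]; V:collider[open]; P:fork[open]; T:collider[open] ⇒ blocked
  3. C → V ← P → T ← Q — V:collider[open]; P:fork[open]; T:collider[open] ⇒ active
Because an active path exists, C and Q are not d-separated.

No — C and Q are not d-separated given {M, T, V}.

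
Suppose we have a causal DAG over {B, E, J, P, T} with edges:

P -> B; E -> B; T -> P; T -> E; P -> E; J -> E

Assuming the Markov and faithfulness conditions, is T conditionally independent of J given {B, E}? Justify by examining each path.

No

3 paths connect T and J; each must be blocked for d-separation to hold:
Path 1: T → E ← J
  E is a collider and E is conditioned on, which opens it — no node blocks this path, so it is active.
Path 2: T → P → E ← J
  P is a chain and P is not conditioned on; E is a collider and E is conditioned on, which opens it — no node blocks this path, so it is active.
Path 3: T → P → B ← E ← J
  E is a chain here and E is conditioned on, so the path is blocked at E.
Because an active path exists, T and J are not d-separated.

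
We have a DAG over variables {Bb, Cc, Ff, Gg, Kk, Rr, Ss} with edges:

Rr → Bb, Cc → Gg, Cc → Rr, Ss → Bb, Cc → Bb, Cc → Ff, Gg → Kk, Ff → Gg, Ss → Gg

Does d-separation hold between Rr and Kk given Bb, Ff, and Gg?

6 paths connect Rr and Kk; each must be blocked for d-separation to hold:
  1. Rr ← Cc → Gg → Kk — Cc:fork[open]; Gg:chain[blocks] ⇒ blocked
  2. Rr ← Cc → Ff → Gg → Kk — Cc:fork[open]; Ff:chain[blocks]; Gg:chain[blocks] ⇒ blocked
  3. Rr ← Cc → Bb ← Ss → Gg → Kk — Cc:fork[open]; Bb:collider[open]; Ss:fork[open]; Gg:chain[blocks] ⇒ blocked
  4. Rr → Bb ← Cc → Gg → Kk — Bb:collider[open]; Cc:fork[open]; Gg:chain[blocks] ⇒ blocked
  5. Rr → Bb ← Cc → Ff → Gg → Kk — Bb:collider[open]; Cc:fork[open]; Ff:chain[blocks]; Gg:chain[blocks] ⇒ blocked
  6. Rr → Bb ← Ss → Gg → Kk — Bb:collider[open]; Ss:fork[open]; Gg:chain[blocks] ⇒ blocked
Every path is blocked, so Rr and Kk are d-separated given {Bb, Ff, Gg}.

Yes — Rr and Kk are d-separated given {Bb, Ff, Gg}.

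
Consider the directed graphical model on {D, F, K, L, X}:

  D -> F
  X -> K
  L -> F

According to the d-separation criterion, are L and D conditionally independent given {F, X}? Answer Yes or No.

The only undirected path from L to D is:
Path 1: L → F ← D
  F is a collider and F is conditioned on, which opens it — no node blocks this path, so it is active.
Since the path L → F ← D is active, L and D are not d-separated given {F, X}.

No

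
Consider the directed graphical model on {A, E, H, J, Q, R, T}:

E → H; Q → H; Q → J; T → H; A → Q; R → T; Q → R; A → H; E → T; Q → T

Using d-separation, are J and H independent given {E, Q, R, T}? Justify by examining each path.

Yes

There are 6 undirected paths between J and H; checking each against the conditioning set {E, Q, R, T}:
  1. J ← Q → T → H — Q:fork[blocks]; T:chain[blocks] ⇒ blocked
  2. J ← Q → T ← E → H — Q:fork[blocks]; T:collider[open]; E:fork[blocks] ⇒ blocked
  3. J ← Q ← A → H — Q:chain[blocks]; A:fork[open] ⇒ blocked
  4. J ← Q → R → T → H — Q:fork[blocks]; R:chain[blocks]; T:chain[blocks] ⇒ blocked
  5. J ← Q → R → T ← E → H — Q:fork[blocks]; R:chain[blocks]; T:collider[open]; E:fork[blocks] ⇒ blocked
  6. J ← Q → H — Q:fork[blocks] ⇒ blocked
All paths are blocked; J ⊥ H | {E, Q, R, T} holds.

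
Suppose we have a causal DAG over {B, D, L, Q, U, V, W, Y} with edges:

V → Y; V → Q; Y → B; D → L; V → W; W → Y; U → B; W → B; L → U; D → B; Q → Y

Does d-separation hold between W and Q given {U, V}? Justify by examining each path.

Yes

6 paths connect W and Q; each must be blocked for d-separation to hold:
  1. W → B ← Y ← Q — B:collider[blocks]; Y:chain[open] ⇒ blocked
  2. W → B ← Y ← V → Q — B:collider[blocks]; Y:chain[open]; V:fork[blocks] ⇒ blocked
  3. W ← V → Q — V:fork[blocks] ⇒ blocked
  4. W ← V → Y ← Q — V:fork[blocks]; Y:collider[blocks] ⇒ blocked
  5. W → Y ← Q — Y:collider[blocks] ⇒ blocked
  6. W → Y ← V → Q — Y:collider[blocks]; V:fork[blocks] ⇒ blocked
Every path is blocked, so W and Q are d-separated given {U, V}.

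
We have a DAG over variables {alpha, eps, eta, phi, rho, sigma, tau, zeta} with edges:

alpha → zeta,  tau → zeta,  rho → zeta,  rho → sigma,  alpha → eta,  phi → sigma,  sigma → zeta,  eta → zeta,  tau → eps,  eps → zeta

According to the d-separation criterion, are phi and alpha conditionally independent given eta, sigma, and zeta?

We examine all 4 paths between phi and alpha:
  1. phi → sigma ← rho → zeta ← eta ← alpha — sigma:collider[open]; rho:fork[open]; zeta:collider[open]; eta:chain[blocks] ⇒ blocked
  2. phi → sigma ← rho → zeta ← alpha — sigma:collider[open]; rho:fork[open]; zeta:collider[open] ⇒ active
  3. phi → sigma → zeta ← eta ← alpha — sigma:chain[blocks]; zeta:collider[open]; eta:chain[blocks] ⇒ blocked
  4. phi → sigma → zeta ← alpha — sigma:chain[blocks]; zeta:collider[open] ⇒ blocked
At least one path is unblocked, so d-separation fails.

No — phi and alpha are not d-separated given {eta, sigma, zeta}.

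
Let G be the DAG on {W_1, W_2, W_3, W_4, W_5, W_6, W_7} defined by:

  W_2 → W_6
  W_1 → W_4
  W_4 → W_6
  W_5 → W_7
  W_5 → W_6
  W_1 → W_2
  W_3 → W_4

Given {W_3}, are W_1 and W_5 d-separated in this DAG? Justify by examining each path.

We examine all 2 paths between W_1 and W_5:
Path 1: W_1 → W_4 → W_6 ← W_5
  W_6 is a collider here and neither W_6 nor any of its descendants is conditioned on, so the collider stays closed — the path is blocked at W_6.
Path 2: W_1 → W_2 → W_6 ← W_5
  W_6 is a collider here and neither W_6 nor any of its descendants is conditioned on, so the collider stays closed — the path is blocked at W_6.
Since every path is blocked, d-separation holds.

Yes — W_1 and W_5 are d-separated given {W_3}.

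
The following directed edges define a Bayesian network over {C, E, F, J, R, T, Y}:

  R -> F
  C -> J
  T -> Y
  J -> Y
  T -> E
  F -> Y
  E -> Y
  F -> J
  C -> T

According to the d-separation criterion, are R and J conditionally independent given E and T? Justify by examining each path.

4 paths connect R and J; each must be blocked for d-separation to hold:
Path 1: R → F → Y ← T ← C → J
  Y is a collider here and neither Y nor any of its descendants is conditioned on, so the collider stays closed — the path is blocked at Y.
Path 2: R → F → Y ← E ← T ← C → J
  Y is a collider here and neither Y nor any of its descendants is conditioned on, so the collider stays closed — the path is blocked at Y.
Path 3: R → F → Y ← J
  Y is a collider here and neither Y nor any of its descendants is conditioned on, so the collider stays closed — the path is blocked at Y.
Path 4: R → F → J
  F is a chain and F is not conditioned on — no node blocks this path, so it is active.
Because an active path exists, R and J are not d-separated.

No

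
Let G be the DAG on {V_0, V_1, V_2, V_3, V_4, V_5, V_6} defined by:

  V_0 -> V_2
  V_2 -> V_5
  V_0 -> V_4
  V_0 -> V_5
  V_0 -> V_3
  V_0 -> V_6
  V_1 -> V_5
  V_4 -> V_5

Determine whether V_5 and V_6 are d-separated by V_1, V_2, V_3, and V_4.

No

Enumerating the 3 paths from V_5 to V_6 and testing each for blocking by {V_1, V_2, V_3, V_4}:
Path 1: V_5 ← V_4 ← V_0 → V_6
  V_4 is a chain here and V_4 is conditioned on, so the path is blocked at V_4.
Path 2: V_5 ← V_0 → V_6
  V_0 is a fork and V_0 is not conditioned on — no node blocks this path, so it is active.
Path 3: V_5 ← V_2 ← V_0 → V_6
  V_2 is a chain here and V_2 is conditioned on, so the path is blocked at V_2.
Because an active path exists, V_5 and V_6 are not d-separated.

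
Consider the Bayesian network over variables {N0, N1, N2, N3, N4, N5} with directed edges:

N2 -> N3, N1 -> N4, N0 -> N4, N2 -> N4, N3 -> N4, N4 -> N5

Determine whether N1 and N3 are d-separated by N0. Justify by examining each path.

Yes

We examine all 2 paths between N1 and N3:
Path 1: N1 → N4 ← N2 → N3
  N4 is a collider here and neither N4 nor any of its descendants is conditioned on, so the collider stays closed — the path is blocked at N4.
Path 2: N1 → N4 ← N3
  N4 is a collider here and neither N4 nor any of its descendants is conditioned on, so the collider stays closed — the path is blocked at N4.
All paths are blocked; N1 ⊥ N3 | {N0} holds.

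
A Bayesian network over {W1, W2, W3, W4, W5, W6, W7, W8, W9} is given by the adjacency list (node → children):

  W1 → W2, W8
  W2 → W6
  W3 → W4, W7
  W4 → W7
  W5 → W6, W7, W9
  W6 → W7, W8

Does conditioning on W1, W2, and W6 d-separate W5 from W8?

Enumerating the 4 paths from W5 to W8 and testing each for blocking by {W1, W2, W6}:
Path 1: W5 → W6 → W8
  W6 is a chain here and W6 is conditioned on, so the path is blocked at W6.
Path 2: W5 → W6 ← W2 ← W1 → W8
  W2 is a chain here and W2 is conditioned on, so the path is blocked at W2.
Path 3: W5 → W7 ← W6 → W8
  W7 is a collider here and neither W7 nor any of its descendants is conditioned on, so the collider stays closed — the path is blocked at W7.
Path 4: W5 → W7 ← W6 ← W2 ← W1 → W8
  W7 is a collider here and neither W7 nor any of its descendants is conditioned on, so the collider stays closed — the path is blocked at W7.
Every path is blocked, so W5 and W8 are d-separated given {W1, W2, W6}.

Yes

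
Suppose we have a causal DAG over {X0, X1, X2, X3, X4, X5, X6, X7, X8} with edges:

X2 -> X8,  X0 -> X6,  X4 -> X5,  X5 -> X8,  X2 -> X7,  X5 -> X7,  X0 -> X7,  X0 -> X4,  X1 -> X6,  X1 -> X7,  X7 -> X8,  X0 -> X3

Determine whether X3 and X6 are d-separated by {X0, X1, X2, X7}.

5 paths connect X3 and X6; each must be blocked for d-separation to hold:
Path 1: X3 ← X0 → X4 → X5 → X8 ← X7 ← X1 → X6
  X0 is a fork here and X0 is conditioned on, so the path is blocked at X0.
Path 2: X3 ← X0 → X4 → X5 → X8 ← X2 → X7 ← X1 → X6
  X0 is a fork here and X0 is conditioned on, so the path is blocked at X0.
Path 3: X3 ← X0 → X4 → X5 → X7 ← X1 → X6
  X0 is a fork here and X0 is conditioned on, so the path is blocked at X0.
Path 4: X3 ← X0 → X6
  X0 is a fork here and X0 is conditioned on, so the path is blocked at X0.
Path 5: X3 ← X0 → X7 ← X1 → X6
  X0 is a fork here and X0 is conditioned on, so the path is blocked at X0.
All paths are blocked; X3 ⊥ X6 | {X0, X1, X2, X7} holds.

Yes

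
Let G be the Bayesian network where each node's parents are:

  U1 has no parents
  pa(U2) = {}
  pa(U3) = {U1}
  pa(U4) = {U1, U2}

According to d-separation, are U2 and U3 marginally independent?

There is one path between U2 and U3:
  1. U2 → U4 ← U1 → U3 — U4:collider[blocks]; U1:fork[open] ⇒ blocked
Every path is blocked, so U2 and U3 are d-separated given ∅.

Yes — U2 and U3 are d-separated given ∅.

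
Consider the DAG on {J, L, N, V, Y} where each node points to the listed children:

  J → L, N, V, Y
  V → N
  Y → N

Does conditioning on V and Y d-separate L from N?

No

There are 3 undirected paths between L and N; checking each against the conditioning set {V, Y}:
Path 1: L ← J → V → N
  V is a chain here and V is conditioned on, so the path is blocked at V.
Path 2: L ← J → N
  J is a fork and J is not conditioned on — no node blocks this path, so it is active.
Path 3: L ← J → Y → N
  Y is a chain here and Y is conditioned on, so the path is blocked at Y.
Because an active path exists, L and N are not d-separated.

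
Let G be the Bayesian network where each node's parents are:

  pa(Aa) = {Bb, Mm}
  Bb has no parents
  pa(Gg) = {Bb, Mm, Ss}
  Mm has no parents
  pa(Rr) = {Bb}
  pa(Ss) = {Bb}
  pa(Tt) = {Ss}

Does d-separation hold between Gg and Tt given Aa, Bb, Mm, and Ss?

We examine all 3 paths between Gg and Tt:
Path 1: Gg ← Ss → Tt
  Ss is a fork here and Ss is conditioned on, so the path is blocked at Ss.
Path 2: Gg ← Bb → Ss → Tt
  Bb is a fork here and Bb is conditioned on, so the path is blocked at Bb.
Path 3: Gg ← Mm → Aa ← Bb → Ss → Tt
  Mm is a fork here and Mm is conditioned on, so the path is blocked at Mm.
Since every path is blocked, d-separation holds.

Yes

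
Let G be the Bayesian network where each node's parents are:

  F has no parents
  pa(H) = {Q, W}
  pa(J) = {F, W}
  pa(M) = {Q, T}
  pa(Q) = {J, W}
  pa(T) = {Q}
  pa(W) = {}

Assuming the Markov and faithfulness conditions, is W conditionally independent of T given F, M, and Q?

Enumerating the 6 paths from W to T and testing each for blocking by {F, M, Q}:
  1. W → H ← Q → T — H:collider[blocks]; Q:fork[blocks] ⇒ blocked
  2. W → H ← Q → M ← T — H:collider[blocks]; Q:fork[blocks]; M:collider[open] ⇒ blocked
  3. W → Q → T — Q:chain[blocks] ⇒ blocked
  4. W → Q → M ← T — Q:chain[blocks]; M:collider[open] ⇒ blocked
  5. W → J → Q → T — J:chain[open]; Q:chain[blocks] ⇒ blocked
  6. W → J → Q → M ← T — J:chain[open]; Q:chain[blocks]; M:collider[open] ⇒ blocked
All paths are blocked; W ⊥ T | {F, M, Q} holds.

Yes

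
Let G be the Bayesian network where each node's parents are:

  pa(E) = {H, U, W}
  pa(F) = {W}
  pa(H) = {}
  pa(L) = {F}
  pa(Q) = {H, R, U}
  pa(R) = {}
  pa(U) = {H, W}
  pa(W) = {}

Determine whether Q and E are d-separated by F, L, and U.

No

Enumerating the 6 paths from Q to E and testing each for blocking by {F, L, U}:
  1. Q ← U → E — U:fork[blocks] ⇒ blocked
  2. Q ← U ← W → E — U:chain[blocks]; W:fork[open] ⇒ blocked
  3. Q ← U ← H → E — U:chain[blocks]; H:fork[open] ⇒ blocked
  4. Q ← H → E — H:fork[open] ⇒ active
  5. Q ← H → U → E — H:fork[open]; U:chain[blocks] ⇒ blocked
  6. Q ← H → U ← W → E — H:fork[open]; U:collider[open]; W:fork[open] ⇒ active
Because an active path exists, Q and E are not d-separated.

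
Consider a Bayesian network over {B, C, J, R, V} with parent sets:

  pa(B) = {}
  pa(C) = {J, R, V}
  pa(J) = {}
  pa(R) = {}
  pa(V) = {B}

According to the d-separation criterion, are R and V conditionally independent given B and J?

There is one path between R and V:
Path 1: R → C ← V
  C is a collider here and neither C nor any of its descendants is conditioned on, so the collider stays closed — the path is blocked at C.
Every path is blocked, so R and V are d-separated given {B, J}.

Yes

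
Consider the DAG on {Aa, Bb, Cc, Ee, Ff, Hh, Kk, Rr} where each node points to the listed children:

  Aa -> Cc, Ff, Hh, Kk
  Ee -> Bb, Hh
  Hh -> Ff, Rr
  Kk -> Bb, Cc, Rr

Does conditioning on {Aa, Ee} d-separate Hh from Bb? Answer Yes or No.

There are 6 undirected paths between Hh and Bb; checking each against the conditioning set {Aa, Ee}:
Path 1: Hh → Ff ← Aa → Cc ← Kk → Bb
  Ff is a collider here and neither Ff nor any of its descendants is conditioned on, so the collider stays closed — the path is blocked at Ff.
Path 2: Hh → Ff ← Aa → Kk → Bb
  Ff is a collider here and neither Ff nor any of its descendants is conditioned on, so the collider stays closed — the path is blocked at Ff.
Path 3: Hh → Rr ← Kk → Bb
  Rr is a collider here and neither Rr nor any of its descendants is conditioned on, so the collider stays closed — the path is blocked at Rr.
Path 4: Hh ← Ee → Bb
  Ee is a fork here and Ee is conditioned on, so the path is blocked at Ee.
Path 5: Hh ← Aa → Cc ← Kk → Bb
  Aa is a fork here and Aa is conditioned on, so the path is blocked at Aa.
Path 6: Hh ← Aa → Kk → Bb
  Aa is a fork here and Aa is conditioned on, so the path is blocked at Aa.
Every path is blocked, so Hh and Bb are d-separated given {Aa, Ee}.

Yes — Hh and Bb are d-separated given {Aa, Ee}.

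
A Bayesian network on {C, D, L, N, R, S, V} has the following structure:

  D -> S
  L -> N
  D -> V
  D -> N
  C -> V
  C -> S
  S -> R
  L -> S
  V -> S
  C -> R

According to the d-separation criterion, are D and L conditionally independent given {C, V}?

There are 5 undirected paths between D and L; checking each against the conditioning set {C, V}:
Path 1: D → S ← L
  S is a collider here and neither S nor any of its descendants is conditioned on, so the collider stays closed — the path is blocked at S.
Path 2: D → N ← L
  N is a collider here and neither N nor any of its descendants is conditioned on, so the collider stays closed — the path is blocked at N.
Path 3: D → V → S ← L
  V is a chain here and V is conditioned on, so the path is blocked at V.
Path 4: D → V ← C → S ← L
  C is a fork here and C is conditioned on, so the path is blocked at C.
Path 5: D → V ← C → R ← S ← L
  C is a fork here and C is conditioned on, so the path is blocked at C.
All paths are blocked; D ⊥ L | {C, V} holds.

Yes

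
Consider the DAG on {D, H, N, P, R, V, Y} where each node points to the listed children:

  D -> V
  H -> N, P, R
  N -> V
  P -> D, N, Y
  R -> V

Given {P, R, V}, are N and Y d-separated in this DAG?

We examine all 5 paths between N and Y:
Path 1: N ← P → Y
  P is a fork here and P is conditioned on, so the path is blocked at P.
Path 2: N ← H → P → Y
  P is a chain here and P is conditioned on, so the path is blocked at P.
Path 3: N ← H → R → V ← D ← P → Y
  R is a chain here and R is conditioned on, so the path is blocked at R.
Path 4: N → V ← R ← H → P → Y
  R is a chain here and R is conditioned on, so the path is blocked at R.
Path 5: N → V ← D ← P → Y
  P is a fork here and P is conditioned on, so the path is blocked at P.
Since every path is blocked, d-separation holds.

Yes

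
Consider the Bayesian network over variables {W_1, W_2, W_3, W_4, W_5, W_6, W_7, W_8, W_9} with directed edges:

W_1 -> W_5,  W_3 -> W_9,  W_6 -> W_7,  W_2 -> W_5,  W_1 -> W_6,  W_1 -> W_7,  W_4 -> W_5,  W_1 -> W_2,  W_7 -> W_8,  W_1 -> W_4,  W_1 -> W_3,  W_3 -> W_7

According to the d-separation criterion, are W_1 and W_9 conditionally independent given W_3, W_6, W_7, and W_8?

Yes

Enumerating the 3 paths from W_1 to W_9 and testing each for blocking by {W_3, W_6, W_7, W_8}:
  1. W_1 → W_7 ← W_3 → W_9 — W_7:collider[open]; W_3:fork[blocks] ⇒ blocked
  2. W_1 → W_3 → W_9 — W_3:chain[blocks] ⇒ blocked
  3. W_1 → W_6 → W_7 ← W_3 → W_9 — W_6:chain[blocks]; W_7:collider[open]; W_3:fork[blocks] ⇒ blocked
All paths are blocked; W_1 ⊥ W_9 | {W_3, W_6, W_7, W_8} holds.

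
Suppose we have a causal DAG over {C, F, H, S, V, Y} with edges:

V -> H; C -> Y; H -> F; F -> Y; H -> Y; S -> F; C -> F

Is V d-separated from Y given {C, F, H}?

Enumerating the 3 paths from V to Y and testing each for blocking by {C, F, H}:
  1. V → H → Y — H:chain[blocks] ⇒ blocked
  2. V → H → F → Y — H:chain[blocks]; F:chain[blocks] ⇒ blocked
  3. V → H → F ← C → Y — H:chain[blocks]; F:collider[open]; C:fork[blocks] ⇒ blocked
Every path is blocked, so V and Y are d-separated given {C, F, H}.

Yes — V and Y are d-separated given {C, F, H}.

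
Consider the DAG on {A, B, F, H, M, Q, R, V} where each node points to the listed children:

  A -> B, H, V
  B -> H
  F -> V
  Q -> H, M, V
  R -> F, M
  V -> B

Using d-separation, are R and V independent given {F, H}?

Enumerating the 6 paths from R to V and testing each for blocking by {F, H}:
Path 1: R → M ← Q → V
  M is a collider here and neither M nor any of its descendants is conditioned on, so the collider stays closed — the path is blocked at M.
Path 2: R → M ← Q → H ← A → V
  M is a collider here and neither M nor any of its descendants is conditioned on, so the collider stays closed — the path is blocked at M.
Path 3: R → M ← Q → H ← A → B ← V
  M is a collider here and neither M nor any of its descendants is conditioned on, so the collider stays closed — the path is blocked at M.
Path 4: R → M ← Q → H ← B ← A → V
  M is a collider here and neither M nor any of its descendants is conditioned on, so the collider stays closed — the path is blocked at M.
Path 5: R → M ← Q → H ← B ← V
  M is a collider here and neither M nor any of its descendants is conditioned on, so the collider stays closed — the path is blocked at M.
Path 6: R → F → V
  F is a chain here and F is conditioned on, so the path is blocked at F.
All paths are blocked; R ⊥ V | {F, H} holds.

Yes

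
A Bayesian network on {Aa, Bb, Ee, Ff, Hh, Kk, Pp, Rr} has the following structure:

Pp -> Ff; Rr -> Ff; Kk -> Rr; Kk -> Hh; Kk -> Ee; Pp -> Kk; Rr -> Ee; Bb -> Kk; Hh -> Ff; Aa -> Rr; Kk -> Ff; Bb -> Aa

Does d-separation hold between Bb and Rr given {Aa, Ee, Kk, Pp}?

Enumerating the 6 paths from Bb to Rr and testing each for blocking by {Aa, Ee, Kk, Pp}:
Path 1: Bb → Kk → Ee ← Rr
  Kk is a chain here and Kk is conditioned on, so the path is blocked at Kk.
Path 2: Bb → Kk → Rr
  Kk is a chain here and Kk is conditioned on, so the path is blocked at Kk.
Path 3: Bb → Kk → Hh → Ff ← Rr
  Kk is a chain here and Kk is conditioned on, so the path is blocked at Kk.
Path 4: Bb → Kk ← Pp → Ff ← Rr
  Pp is a fork here and Pp is conditioned on, so the path is blocked at Pp.
Path 5: Bb → Kk → Ff ← Rr
  Kk is a chain here and Kk is conditioned on, so the path is blocked at Kk.
Path 6: Bb → Aa → Rr
  Aa is a chain here and Aa is conditioned on, so the path is blocked at Aa.
All paths are blocked; Bb ⊥ Rr | {Aa, Ee, Kk, Pp} holds.

Yes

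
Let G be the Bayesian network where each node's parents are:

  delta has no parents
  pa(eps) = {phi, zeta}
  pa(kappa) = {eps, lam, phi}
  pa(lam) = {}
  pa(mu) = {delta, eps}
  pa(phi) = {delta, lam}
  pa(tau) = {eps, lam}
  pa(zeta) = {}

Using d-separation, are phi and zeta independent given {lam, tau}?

There are 6 undirected paths between phi and zeta; checking each against the conditioning set {lam, tau}:
Path 1: phi → eps ← zeta
  eps is a collider and its descendant tau is conditioned on, which opens it — no node blocks this path, so it is active.
Path 2: phi ← delta → mu ← eps ← zeta
  mu is a collider here and neither mu nor any of its descendants is conditioned on, so the collider stays closed — the path is blocked at mu.
Path 3: phi ← lam → tau ← eps ← zeta
  lam is a fork here and lam is conditioned on, so the path is blocked at lam.
Path 4: phi ← lam → kappa ← eps ← zeta
  lam is a fork here and lam is conditioned on, so the path is blocked at lam.
Path 5: phi → kappa ← eps ← zeta
  kappa is a collider here and neither kappa nor any of its descendants is conditioned on, so the collider stays closed — the path is blocked at kappa.
Path 6: phi → kappa ← lam → tau ← eps ← zeta
  kappa is a collider here and neither kappa nor any of its descendants is conditioned on, so the collider stays closed — the path is blocked at kappa.
Since the path phi → eps ← zeta is active, phi and zeta are not d-separated given {lam, tau}.

No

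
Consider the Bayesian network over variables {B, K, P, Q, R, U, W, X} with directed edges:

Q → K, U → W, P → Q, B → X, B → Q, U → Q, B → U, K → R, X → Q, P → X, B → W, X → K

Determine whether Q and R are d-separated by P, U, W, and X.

No

6 paths connect Q and R; each must be blocked for d-separation to hold:
Path 1: Q ← B → X → K → R
  X is a chain here and X is conditioned on, so the path is blocked at X.
Path 2: Q → K → R
  K is a chain and K is not conditioned on — no node blocks this path, so it is active.
Path 3: Q ← U ← B → X → K → R
  U is a chain here and U is conditioned on, so the path is blocked at U.
Path 4: Q ← U → W ← B → X → K → R
  U is a fork here and U is conditioned on, so the path is blocked at U.
Path 5: Q ← P → X → K → R
  P is a fork here and P is conditioned on, so the path is blocked at P.
Path 6: Q ← X → K → R
  X is a fork here and X is conditioned on, so the path is blocked at X.
Since the path Q → K → R is active, Q and R are not d-separated given {P, U, W, X}.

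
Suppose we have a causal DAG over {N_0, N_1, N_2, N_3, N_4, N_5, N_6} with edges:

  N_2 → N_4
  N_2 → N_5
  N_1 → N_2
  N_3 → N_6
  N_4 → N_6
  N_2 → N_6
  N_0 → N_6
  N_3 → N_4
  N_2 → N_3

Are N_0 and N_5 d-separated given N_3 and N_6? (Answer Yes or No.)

No

There are 5 undirected paths between N_0 and N_5; checking each against the conditioning set {N_3, N_6}:
Path 1: N_0 → N_6 ← N_3 ← N_2 → N_5
  N_3 is a chain here and N_3 is conditioned on, so the path is blocked at N_3.
Path 2: N_0 → N_6 ← N_3 → N_4 ← N_2 → N_5
  N_3 is a fork here and N_3 is conditioned on, so the path is blocked at N_3.
Path 3: N_0 → N_6 ← N_2 → N_5
  N_6 is a collider and N_6 is conditioned on, which opens it; N_2 is a fork and N_2 is not conditioned on — no node blocks this path, so it is active.
Path 4: N_0 → N_6 ← N_4 ← N_3 ← N_2 → N_5
  N_3 is a chain here and N_3 is conditioned on, so the path is blocked at N_3.
Path 5: N_0 → N_6 ← N_4 ← N_2 → N_5
  N_6 is a collider and N_6 is conditioned on, which opens it; N_4 is a chain and N_4 is not conditioned on; N_2 is a fork and N_2 is not conditioned on — no node blocks this path, so it is active.
At least one path is unblocked, so d-separation fails.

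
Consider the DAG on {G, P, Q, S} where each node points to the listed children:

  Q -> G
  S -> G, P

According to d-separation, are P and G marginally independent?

The only undirected path from P to G is:
Path 1: P ← S → G
  S is a fork and S is not conditioned on — no node blocks this path, so it is active.
Since the path P ← S → G is active, P and G are not d-separated given ∅.

No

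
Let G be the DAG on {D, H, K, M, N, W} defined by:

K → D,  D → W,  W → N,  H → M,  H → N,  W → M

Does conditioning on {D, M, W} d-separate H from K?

2 paths connect H and K; each must be blocked for d-separation to hold:
Path 1: H → N ← W ← D ← K
  N is a collider here and neither N nor any of its descendants is conditioned on, so the collider stays closed — the path is blocked at N.
Path 2: H → M ← W ← D ← K
  W is a chain here and W is conditioned on, so the path is blocked at W.
Since every path is blocked, d-separation holds.

Yes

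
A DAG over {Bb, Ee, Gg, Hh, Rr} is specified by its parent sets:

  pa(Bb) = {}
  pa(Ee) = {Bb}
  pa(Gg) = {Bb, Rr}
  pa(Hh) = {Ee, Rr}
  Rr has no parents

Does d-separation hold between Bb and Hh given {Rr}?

There are 2 undirected paths between Bb and Hh; checking each against the conditioning set {Rr}:
Path 1: Bb → Gg ← Rr → Hh
  Gg is a collider here and neither Gg nor any of its descendants is conditioned on, so the collider stays closed — the path is blocked at Gg.
Path 2: Bb → Ee → Hh
  Ee is a chain and Ee is not conditioned on — no node blocks this path, so it is active.
Since the path Bb → Ee → Hh is active, Bb and Hh are not d-separated given {Rr}.

No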